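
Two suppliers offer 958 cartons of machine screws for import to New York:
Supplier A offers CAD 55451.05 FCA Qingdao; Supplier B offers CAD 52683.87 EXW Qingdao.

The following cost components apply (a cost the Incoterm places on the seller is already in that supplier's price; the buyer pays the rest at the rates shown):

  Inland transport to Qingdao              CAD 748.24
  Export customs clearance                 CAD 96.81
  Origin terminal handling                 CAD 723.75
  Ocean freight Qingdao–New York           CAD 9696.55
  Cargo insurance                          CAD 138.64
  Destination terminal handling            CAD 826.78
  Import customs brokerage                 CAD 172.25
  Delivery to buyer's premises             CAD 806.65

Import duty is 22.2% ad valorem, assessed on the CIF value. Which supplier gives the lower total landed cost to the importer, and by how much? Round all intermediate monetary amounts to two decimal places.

Supplier A (FCA):
CIF value = FCA price + origin terminal + freight + insurance = 55451.05 + 723.75 + 9696.55 + 138.64 = 66009.99
Import duty = 66009.99 × 22.2% = 14654.22
Buyer bears (A): 723.75 + 9696.55 + 138.64 + 826.78 + 172.25 + 806.65 = 12364.62
Landed cost (A) = invoice 55451.05 + 12364.62 + duty 14654.22 = 82469.89
Supplier B (EXW):
CIF value = EXW price + inland to port + export clearance + origin terminal + freight + insurance = 52683.87 + 748.24 + 96.81 + 723.75 + 9696.55 + 138.64 = 64087.86
Import duty = 64087.86 × 22.2% = 14227.50
Buyer bears (B): 748.24 + 96.81 + 723.75 + 9696.55 + 138.64 + 826.78 + 172.25 + 806.65 = 13209.67
Landed cost (B) = invoice 52683.87 + 13209.67 + duty 14227.50 = 80121.04
Difference = |82469.89 − 80121.04| = 2348.85

Supplier B is cheaper by CAD 2348.85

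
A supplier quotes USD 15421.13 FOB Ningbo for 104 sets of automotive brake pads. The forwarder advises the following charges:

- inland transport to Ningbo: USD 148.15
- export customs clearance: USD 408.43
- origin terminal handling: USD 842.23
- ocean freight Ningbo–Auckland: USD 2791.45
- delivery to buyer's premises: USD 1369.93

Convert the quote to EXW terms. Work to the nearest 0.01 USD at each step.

EXW price: USD 14022.32

Not relevant to the conversion: delivery, freight — on the buyer under both terms; not part of either seller's price.
From FOB to EXW, the seller no longer bears: inland to port, export clearance, origin terminal.
EXW price = 15421.13 − 148.15 − 408.43 − 842.23 = 14022.32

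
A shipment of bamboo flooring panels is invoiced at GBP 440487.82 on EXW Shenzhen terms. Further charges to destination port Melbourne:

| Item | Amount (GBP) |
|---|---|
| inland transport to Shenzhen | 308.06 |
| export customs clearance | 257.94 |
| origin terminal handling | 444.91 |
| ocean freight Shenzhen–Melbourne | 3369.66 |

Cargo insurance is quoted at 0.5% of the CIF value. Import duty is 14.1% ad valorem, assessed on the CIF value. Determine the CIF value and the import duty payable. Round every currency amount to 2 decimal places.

Let C be the CIF value. C = EXW price + pre-shipment costs + freight + 0.5% × C
C − 0.5% × C = 440487.82 + 308.06 + 257.94 + 444.91 + 3369.66
0.995 × C = 444868.39
C = 444868.39 / 0.995 = 447103.91
Insurance premium = 0.5% × 447103.91 = 2235.52
Import duty = 447103.91 × 14.1% = 63041.65

CIF value: GBP 447103.91; import duty: GBP 63041.65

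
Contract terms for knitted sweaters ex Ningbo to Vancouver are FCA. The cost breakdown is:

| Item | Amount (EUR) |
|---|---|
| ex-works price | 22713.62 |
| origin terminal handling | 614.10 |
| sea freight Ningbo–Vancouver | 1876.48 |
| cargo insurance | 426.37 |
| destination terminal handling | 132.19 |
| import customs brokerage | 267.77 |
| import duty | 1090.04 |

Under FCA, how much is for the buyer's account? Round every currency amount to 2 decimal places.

FCA: the seller delivers export-cleared goods to the carrier; the buyer bears costs from that point.
Seller's account: goods 22713.62 = 22713.62
Buyer's account: origin terminal 614.10 + freight 1876.48 + insurance 426.37 + destination terminal 132.19 + brokerage 267.77 + duty 1090.04 = 4406.95

Buyer's account: EUR 4406.95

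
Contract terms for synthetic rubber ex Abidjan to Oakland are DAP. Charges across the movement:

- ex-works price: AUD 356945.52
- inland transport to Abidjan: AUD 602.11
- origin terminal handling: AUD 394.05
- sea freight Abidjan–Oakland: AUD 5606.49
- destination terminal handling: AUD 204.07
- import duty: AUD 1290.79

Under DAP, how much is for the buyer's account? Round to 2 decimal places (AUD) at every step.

Buyer's account: AUD 1290.79

DAP: the seller bears all costs to the named destination except import duty and clearance.
Seller's account: goods 356945.52 + inland to port 602.11 + origin terminal 394.05 + freight 5606.49 + destination terminal 204.07 = 363752.24
Buyer's account: duty 1290.79 = 1290.79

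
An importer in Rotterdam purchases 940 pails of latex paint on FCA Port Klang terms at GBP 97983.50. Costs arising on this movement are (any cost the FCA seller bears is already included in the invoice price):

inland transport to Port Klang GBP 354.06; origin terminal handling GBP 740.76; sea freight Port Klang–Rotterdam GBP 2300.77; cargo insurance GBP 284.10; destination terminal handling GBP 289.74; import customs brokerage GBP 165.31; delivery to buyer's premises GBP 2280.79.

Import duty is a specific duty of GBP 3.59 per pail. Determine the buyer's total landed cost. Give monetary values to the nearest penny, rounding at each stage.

Total landed cost: GBP 107419.57

FCA: the seller delivers export-cleared goods to the carrier; the buyer bears costs from that point.
Already in the invoice (seller's account under FCA): inland to port — exclude.
CIF value = FCA price + origin terminal + freight + insurance = 97983.50 + 740.76 + 2300.77 + 284.10 = 101309.13
Import duty = 940 × 3.59 = 3374.60
Buyer bears: origin terminal 740.76 + freight 2300.77 + insurance 284.10 + destination terminal 289.74 + brokerage 165.31 + delivery 2280.79 + duty 3374.60 = 9436.07
Landed cost = invoice 97983.50 + 9436.07 = 107419.57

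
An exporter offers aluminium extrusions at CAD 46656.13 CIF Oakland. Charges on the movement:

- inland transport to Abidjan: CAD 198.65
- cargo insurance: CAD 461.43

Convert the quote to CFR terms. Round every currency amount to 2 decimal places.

Not relevant to the conversion: inland to port — on the seller under both CIF and CFR; already in the CIF price and stays in the CFR price.
From CIF to CFR, the seller no longer bears: insurance.
CFR price = 46656.13 − 461.43 = 46194.70

CFR price: CAD 46194.70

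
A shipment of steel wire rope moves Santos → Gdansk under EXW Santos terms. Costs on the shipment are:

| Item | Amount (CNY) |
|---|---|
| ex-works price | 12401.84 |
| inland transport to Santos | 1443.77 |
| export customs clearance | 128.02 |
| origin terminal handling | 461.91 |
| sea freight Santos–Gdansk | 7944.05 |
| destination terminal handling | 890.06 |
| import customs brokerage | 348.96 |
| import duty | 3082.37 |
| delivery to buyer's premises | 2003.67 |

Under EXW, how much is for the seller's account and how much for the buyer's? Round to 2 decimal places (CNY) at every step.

Seller: CNY 12401.84; buyer: CNY 16302.81

EXW: the seller makes goods available at their premises; the buyer bears all onward costs.
Seller's account: goods 12401.84 = 12401.84
Buyer's account: inland to port 1443.77 + export clearance 128.02 + origin terminal 461.91 + freight 7944.05 + destination terminal 890.06 + brokerage 348.96 + duty 3082.37 + delivery 2003.67 = 16302.81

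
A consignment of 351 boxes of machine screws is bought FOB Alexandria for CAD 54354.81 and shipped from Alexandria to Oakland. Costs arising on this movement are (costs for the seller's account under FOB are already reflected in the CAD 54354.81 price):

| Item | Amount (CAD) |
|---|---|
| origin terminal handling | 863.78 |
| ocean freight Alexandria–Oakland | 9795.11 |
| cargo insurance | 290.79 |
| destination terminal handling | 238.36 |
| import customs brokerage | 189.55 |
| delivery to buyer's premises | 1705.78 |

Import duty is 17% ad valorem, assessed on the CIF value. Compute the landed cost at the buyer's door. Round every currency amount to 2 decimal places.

FOB: the seller bears costs until goods are on board at the origin port; the buyer bears freight, insurance and all costs thereafter.
Already in the invoice (seller's account under FOB): origin terminal — exclude.
CIF value = FOB price + freight + insurance = 54354.81 + 9795.11 + 290.79 = 64440.71
Import duty = 64440.71 × 17% = 10954.92
Buyer bears: freight 9795.11 + insurance 290.79 + destination terminal 238.36 + brokerage 189.55 + delivery 1705.78 + duty 10954.92 = 23174.51
Landed cost = invoice 54354.81 + 23174.51 = 77529.32

Total landed cost: CAD 77529.32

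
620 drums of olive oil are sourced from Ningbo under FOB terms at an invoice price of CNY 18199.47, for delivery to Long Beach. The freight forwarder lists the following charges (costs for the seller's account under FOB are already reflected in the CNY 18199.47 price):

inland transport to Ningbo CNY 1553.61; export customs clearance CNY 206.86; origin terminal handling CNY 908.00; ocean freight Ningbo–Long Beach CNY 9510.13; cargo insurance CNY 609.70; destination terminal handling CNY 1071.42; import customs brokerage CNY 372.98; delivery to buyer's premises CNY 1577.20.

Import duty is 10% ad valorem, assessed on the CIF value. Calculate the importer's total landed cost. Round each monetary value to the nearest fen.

FOB: the seller bears costs until goods are on board at the origin port; the buyer bears freight, insurance and all costs thereafter.
Already in the invoice (seller's account under FOB): inland to port, export clearance, origin terminal — exclude.
CIF value = FOB price + freight + insurance = 18199.47 + 9510.13 + 609.70 = 28319.30
Import duty = 28319.30 × 10% = 2831.93
Buyer bears: freight 9510.13 + insurance 609.70 + destination terminal 1071.42 + brokerage 372.98 + delivery 1577.20 + duty 2831.93 = 15973.36
Landed cost = invoice 18199.47 + 15973.36 = 34172.83

Total landed cost: CNY 34172.83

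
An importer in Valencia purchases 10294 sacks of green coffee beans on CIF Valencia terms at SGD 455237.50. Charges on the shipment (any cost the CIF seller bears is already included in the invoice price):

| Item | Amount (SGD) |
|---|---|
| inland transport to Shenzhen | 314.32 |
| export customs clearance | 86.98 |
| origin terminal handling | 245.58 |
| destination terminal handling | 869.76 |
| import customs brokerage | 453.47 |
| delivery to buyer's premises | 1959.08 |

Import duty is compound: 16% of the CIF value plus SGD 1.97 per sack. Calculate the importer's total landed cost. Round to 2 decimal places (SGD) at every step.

CIF: the seller pays costs through ocean freight and marine insurance to the destination port.
Already in the invoice (seller's account under CIF): inland to port, export clearance, origin terminal — exclude.
The CIF price already equals the CIF value: 455237.50
Ad valorem component: 455237.50 × 16% = 72838.00
Specific component: 10294 × 1.97 = 20279.18
Import duty = 72838.00 + 20279.18 = 93117.18
Buyer bears: destination terminal 869.76 + brokerage 453.47 + delivery 1959.08 + duty 93117.18 = 96399.49
Landed cost = invoice 455237.50 + 96399.49 = 551636.99

Total landed cost: SGD 551636.99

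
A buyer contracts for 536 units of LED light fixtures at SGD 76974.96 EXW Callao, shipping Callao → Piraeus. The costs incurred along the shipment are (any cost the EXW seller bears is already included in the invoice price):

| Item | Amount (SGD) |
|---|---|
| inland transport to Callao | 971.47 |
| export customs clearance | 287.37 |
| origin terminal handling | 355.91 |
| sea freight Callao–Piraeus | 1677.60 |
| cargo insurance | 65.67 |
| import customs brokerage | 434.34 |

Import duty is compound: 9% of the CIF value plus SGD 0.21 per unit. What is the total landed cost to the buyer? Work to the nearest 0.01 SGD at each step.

Total landed cost: SGD 88109.85

EXW: the seller makes goods available at their premises; the buyer bears all onward costs.
CIF value = EXW price + inland to port + export clearance + origin terminal + freight + insurance = 76974.96 + 971.47 + 287.37 + 355.91 + 1677.60 + 65.67 = 80332.98
Ad valorem component: 80332.98 × 9% = 7229.97
Specific component: 536 × 0.21 = 112.56
Import duty = 7229.97 + 112.56 = 7342.53
Buyer bears: inland to port 971.47 + export clearance 287.37 + origin terminal 355.91 + freight 1677.60 + insurance 65.67 + brokerage 434.34 + duty 7342.53 = 11134.89
Landed cost = invoice 76974.96 + 11134.89 = 88109.85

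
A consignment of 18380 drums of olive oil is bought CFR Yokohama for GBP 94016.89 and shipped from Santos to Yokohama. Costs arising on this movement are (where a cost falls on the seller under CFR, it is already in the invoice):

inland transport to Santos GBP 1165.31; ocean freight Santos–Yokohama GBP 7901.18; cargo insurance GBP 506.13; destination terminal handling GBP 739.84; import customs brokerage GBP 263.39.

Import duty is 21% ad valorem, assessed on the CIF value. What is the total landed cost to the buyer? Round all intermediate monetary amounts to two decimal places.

CFR: the seller pays costs through ocean freight to the destination port, but not insurance.
Already in the invoice (seller's account under CFR): inland to port, freight — exclude.
CIF value = CFR price + insurance = 94016.89 + 506.13 = 94523.02
Import duty = 94523.02 × 21% = 19849.83
Buyer bears: insurance 506.13 + destination terminal 739.84 + brokerage 263.39 + duty 19849.83 = 21359.19
Landed cost = invoice 94016.89 + 21359.19 = 115376.08

Total landed cost: GBP 115376.08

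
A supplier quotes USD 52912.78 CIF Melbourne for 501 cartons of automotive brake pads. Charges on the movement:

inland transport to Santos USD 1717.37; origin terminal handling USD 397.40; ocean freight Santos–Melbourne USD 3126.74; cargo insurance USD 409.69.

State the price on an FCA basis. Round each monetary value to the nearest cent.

FCA price: USD 48978.95

Not relevant to the conversion: inland to port — on the seller under both CIF and FCA; already in the CIF price and stays in the FCA price.
From CIF to FCA, the seller no longer bears: origin terminal, freight, insurance.
FCA price = 52912.78 − 397.40 − 3126.74 − 409.69 = 48978.95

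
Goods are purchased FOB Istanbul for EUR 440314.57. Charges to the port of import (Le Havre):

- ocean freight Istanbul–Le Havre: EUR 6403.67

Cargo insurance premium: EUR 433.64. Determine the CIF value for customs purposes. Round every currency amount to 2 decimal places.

CIF = FOB price + freight + insurance
CIF = 440314.57 + 6403.67 + 433.64 = 447151.88

CIF value: EUR 447151.88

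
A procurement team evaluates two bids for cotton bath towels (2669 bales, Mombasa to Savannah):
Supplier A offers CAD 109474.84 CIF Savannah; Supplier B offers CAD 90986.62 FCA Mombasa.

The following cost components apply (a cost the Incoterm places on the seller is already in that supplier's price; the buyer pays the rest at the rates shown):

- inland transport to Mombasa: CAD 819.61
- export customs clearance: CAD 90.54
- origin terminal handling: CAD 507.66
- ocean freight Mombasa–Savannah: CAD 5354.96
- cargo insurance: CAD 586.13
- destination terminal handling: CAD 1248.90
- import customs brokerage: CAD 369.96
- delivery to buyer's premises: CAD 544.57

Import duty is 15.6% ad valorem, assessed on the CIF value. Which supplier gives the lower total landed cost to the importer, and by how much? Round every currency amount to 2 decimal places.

Supplier A (CIF):
The CIF price already equals the CIF value: 109474.84
Import duty = 109474.84 × 15.6% = 17078.08
Buyer bears (A): 1248.90 + 369.96 + 544.57 = 2163.43
Landed cost (A) = invoice 109474.84 + 2163.43 + duty 17078.08 = 128716.35
Supplier B (FCA):
CIF value = FCA price + origin terminal + freight + insurance = 90986.62 + 507.66 + 5354.96 + 586.13 = 97435.37
Import duty = 97435.37 × 15.6% = 15199.92
Buyer bears (B): 507.66 + 5354.96 + 586.13 + 1248.90 + 369.96 + 544.57 = 8612.18
Landed cost (B) = invoice 90986.62 + 8612.18 + duty 15199.92 = 114798.72
Difference = |128716.35 − 114798.72| = 13917.63

Supplier B is cheaper by CAD 13917.63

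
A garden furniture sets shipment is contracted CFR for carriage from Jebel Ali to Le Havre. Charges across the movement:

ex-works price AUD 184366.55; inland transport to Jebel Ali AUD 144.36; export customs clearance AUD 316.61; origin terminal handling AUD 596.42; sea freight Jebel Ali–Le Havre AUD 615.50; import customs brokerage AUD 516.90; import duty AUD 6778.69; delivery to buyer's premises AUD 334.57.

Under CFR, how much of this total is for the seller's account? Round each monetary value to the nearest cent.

Seller's account: AUD 186039.44

CFR: the seller pays costs through ocean freight to the destination port, but not insurance.
Seller's account: goods 184366.55 + inland to port 144.36 + export clearance 316.61 + origin terminal 596.42 + freight 615.50 = 186039.44
Buyer's account: brokerage 516.90 + duty 6778.69 + delivery 334.57 = 7630.16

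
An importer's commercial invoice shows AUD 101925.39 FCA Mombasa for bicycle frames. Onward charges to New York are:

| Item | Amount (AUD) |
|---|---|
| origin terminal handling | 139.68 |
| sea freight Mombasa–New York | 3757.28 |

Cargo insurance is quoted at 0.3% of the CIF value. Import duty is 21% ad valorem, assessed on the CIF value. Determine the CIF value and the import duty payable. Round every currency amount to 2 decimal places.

CIF value: AUD 106140.77; import duty: AUD 22289.56

Let C be the CIF value. C = FCA price + pre-shipment costs + freight + 0.3% × C
C − 0.3% × C = 101925.39 + 139.68 + 3757.28
0.997 × C = 105822.35
C = 105822.35 / 0.997 = 106140.77
Insurance premium = 0.3% × 106140.77 = 318.42
Import duty = 106140.77 × 21% = 22289.56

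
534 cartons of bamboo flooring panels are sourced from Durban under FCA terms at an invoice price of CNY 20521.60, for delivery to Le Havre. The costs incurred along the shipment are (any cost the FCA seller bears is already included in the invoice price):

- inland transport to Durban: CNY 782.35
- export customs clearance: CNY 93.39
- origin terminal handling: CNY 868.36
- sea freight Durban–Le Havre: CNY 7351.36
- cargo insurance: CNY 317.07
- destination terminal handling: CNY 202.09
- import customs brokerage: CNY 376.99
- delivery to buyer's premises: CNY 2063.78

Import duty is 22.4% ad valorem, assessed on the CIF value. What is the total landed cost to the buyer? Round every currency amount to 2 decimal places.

FCA: the seller delivers export-cleared goods to the carrier; the buyer bears costs from that point.
Already in the invoice (seller's account under FCA): inland to port, export clearance — exclude.
CIF value = FCA price + origin terminal + freight + insurance = 20521.60 + 868.36 + 7351.36 + 317.07 = 29058.39
Import duty = 29058.39 × 22.4% = 6509.08
Buyer bears: origin terminal 868.36 + freight 7351.36 + insurance 317.07 + destination terminal 202.09 + brokerage 376.99 + delivery 2063.78 + duty 6509.08 = 17688.73
Landed cost = invoice 20521.60 + 17688.73 = 38210.33

Total landed cost: CNY 38210.33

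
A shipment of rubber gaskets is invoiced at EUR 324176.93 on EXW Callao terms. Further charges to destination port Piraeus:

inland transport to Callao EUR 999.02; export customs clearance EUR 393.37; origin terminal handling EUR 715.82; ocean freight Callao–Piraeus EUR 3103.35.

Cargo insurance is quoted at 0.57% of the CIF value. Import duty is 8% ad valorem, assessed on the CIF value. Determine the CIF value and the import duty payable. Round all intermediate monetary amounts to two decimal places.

CIF value: EUR 331276.77; import duty: EUR 26502.14

Let C be the CIF value. C = EXW price + pre-shipment costs + freight + 0.57% × C
C − 0.57% × C = 324176.93 + 999.02 + 393.37 + 715.82 + 3103.35
0.9943 × C = 329388.49
C = 329388.49 / 0.9943 = 331276.77
Insurance premium = 0.57% × 331276.77 = 1888.28
Import duty = 331276.77 × 8% = 26502.14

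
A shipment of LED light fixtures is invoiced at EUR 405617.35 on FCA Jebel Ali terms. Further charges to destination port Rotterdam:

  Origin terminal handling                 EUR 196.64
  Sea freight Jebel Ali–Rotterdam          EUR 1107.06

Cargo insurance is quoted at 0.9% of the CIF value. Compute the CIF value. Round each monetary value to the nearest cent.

CIF value: EUR 410616.60

Let C be the CIF value. C = FCA price + pre-shipment costs + freight + 0.9% × C
C − 0.9% × C = 405617.35 + 196.64 + 1107.06
0.991 × C = 406921.05
C = 406921.05 / 0.991 = 410616.60
Insurance premium = 0.9% × 410616.60 = 3695.55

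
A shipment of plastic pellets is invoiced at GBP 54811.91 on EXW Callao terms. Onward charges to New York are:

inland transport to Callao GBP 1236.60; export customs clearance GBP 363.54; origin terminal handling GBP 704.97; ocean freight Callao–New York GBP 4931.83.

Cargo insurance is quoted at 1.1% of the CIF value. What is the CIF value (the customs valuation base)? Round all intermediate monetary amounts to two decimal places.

Let C be the CIF value. C = EXW price + pre-shipment costs + freight + 1.1% × C
C − 1.1% × C = 54811.91 + 1236.60 + 363.54 + 704.97 + 4931.83
0.989 × C = 62048.85
C = 62048.85 / 0.989 = 62738.98
Insurance premium = 1.1% × 62738.98 = 690.13

CIF value: GBP 62738.98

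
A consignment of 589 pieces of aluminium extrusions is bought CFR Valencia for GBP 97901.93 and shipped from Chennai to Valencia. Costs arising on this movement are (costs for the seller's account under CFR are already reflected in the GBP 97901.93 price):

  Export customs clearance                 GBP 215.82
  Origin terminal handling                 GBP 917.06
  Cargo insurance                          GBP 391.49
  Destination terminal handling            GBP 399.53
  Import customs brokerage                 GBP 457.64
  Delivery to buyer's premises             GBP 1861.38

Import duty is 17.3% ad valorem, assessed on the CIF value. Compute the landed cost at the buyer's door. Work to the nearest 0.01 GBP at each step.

CFR: the seller pays costs through ocean freight to the destination port, but not insurance.
Already in the invoice (seller's account under CFR): export clearance, origin terminal — exclude.
CIF value = CFR price + insurance = 97901.93 + 391.49 = 98293.42
Import duty = 98293.42 × 17.3% = 17004.76
Buyer bears: insurance 391.49 + destination terminal 399.53 + brokerage 457.64 + delivery 1861.38 + duty 17004.76 = 20114.80
Landed cost = invoice 97901.93 + 20114.80 = 118016.73

Total landed cost: GBP 118016.73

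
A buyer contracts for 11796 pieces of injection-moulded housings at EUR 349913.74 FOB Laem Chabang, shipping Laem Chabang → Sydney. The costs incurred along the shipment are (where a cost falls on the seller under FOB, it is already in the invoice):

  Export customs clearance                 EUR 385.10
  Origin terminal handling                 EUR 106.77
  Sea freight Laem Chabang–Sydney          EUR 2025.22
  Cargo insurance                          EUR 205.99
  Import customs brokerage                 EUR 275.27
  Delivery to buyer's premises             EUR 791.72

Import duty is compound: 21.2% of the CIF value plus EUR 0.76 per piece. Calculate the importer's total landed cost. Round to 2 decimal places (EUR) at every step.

FOB: the seller bears costs until goods are on board at the origin port; the buyer bears freight, insurance and all costs thereafter.
Already in the invoice (seller's account under FOB): export clearance, origin terminal — exclude.
CIF value = FOB price + freight + insurance = 349913.74 + 2025.22 + 205.99 = 352144.95
Ad valorem component: 352144.95 × 21.2% = 74654.73
Specific component: 11796 × 0.76 = 8964.96
Import duty = 74654.73 + 8964.96 = 83619.69
Buyer bears: freight 2025.22 + insurance 205.99 + brokerage 275.27 + delivery 791.72 + duty 83619.69 = 86917.89
Landed cost = invoice 349913.74 + 86917.89 = 436831.63

Total landed cost: EUR 436831.63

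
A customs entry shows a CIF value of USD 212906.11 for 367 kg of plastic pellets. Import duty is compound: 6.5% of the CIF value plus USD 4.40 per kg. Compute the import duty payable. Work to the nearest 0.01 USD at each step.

Import duty: USD 15453.70

Ad valorem component: 212906.11 × 6.5% = 13838.90
Specific component: 367 × 4.40 = 1614.80
Import duty = 13838.90 + 1614.80 = 15453.70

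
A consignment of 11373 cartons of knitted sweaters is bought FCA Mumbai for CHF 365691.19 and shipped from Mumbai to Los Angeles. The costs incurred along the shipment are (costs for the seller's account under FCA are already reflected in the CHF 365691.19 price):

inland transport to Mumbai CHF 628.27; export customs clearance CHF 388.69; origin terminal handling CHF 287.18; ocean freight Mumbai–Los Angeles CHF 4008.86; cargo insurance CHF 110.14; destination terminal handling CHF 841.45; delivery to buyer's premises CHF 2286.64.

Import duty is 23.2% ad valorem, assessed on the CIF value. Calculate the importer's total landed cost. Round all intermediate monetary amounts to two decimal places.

FCA: the seller delivers export-cleared goods to the carrier; the buyer bears costs from that point.
Already in the invoice (seller's account under FCA): inland to port, export clearance — exclude.
CIF value = FCA price + origin terminal + freight + insurance = 365691.19 + 287.18 + 4008.86 + 110.14 = 370097.37
Import duty = 370097.37 × 23.2% = 85862.59
Buyer bears: origin terminal 287.18 + freight 4008.86 + insurance 110.14 + destination terminal 841.45 + delivery 2286.64 + duty 85862.59 = 93396.86
Landed cost = invoice 365691.19 + 93396.86 = 459088.05

Total landed cost: CHF 459088.05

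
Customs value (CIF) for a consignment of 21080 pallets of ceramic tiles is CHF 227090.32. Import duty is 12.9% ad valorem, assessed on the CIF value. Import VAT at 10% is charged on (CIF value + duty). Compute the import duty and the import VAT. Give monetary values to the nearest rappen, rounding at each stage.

Import duty = 227090.32 × 12.9% = 29294.65
VAT base = CIF + duty = 227090.32 + 29294.65 = 256384.97
Import VAT = 256384.97 × 10% = 25638.50

Import duty: CHF 29294.65; import VAT: CHF 25638.50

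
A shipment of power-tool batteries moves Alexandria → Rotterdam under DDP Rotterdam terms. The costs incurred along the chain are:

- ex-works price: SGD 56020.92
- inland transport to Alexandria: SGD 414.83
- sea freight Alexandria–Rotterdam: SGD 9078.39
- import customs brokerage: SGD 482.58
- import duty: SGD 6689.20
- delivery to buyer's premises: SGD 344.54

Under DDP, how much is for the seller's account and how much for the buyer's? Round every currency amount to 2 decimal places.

DDP: the seller bears all costs including import duty.
Seller's account: goods 56020.92 + inland to port 414.83 + freight 9078.39 + brokerage 482.58 + duty 6689.20 + delivery 344.54 = 73030.46
Buyer's account: 0.00

Seller: SGD 73030.46; buyer: SGD 0.00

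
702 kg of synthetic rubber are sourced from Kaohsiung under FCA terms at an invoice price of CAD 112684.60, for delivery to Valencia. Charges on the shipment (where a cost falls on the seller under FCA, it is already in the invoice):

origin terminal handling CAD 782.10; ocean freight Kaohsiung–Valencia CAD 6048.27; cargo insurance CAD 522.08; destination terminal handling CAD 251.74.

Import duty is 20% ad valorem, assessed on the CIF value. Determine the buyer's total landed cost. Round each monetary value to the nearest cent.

FCA: the seller delivers export-cleared goods to the carrier; the buyer bears costs from that point.
CIF value = FCA price + origin terminal + freight + insurance = 112684.60 + 782.10 + 6048.27 + 522.08 = 120037.05
Import duty = 120037.05 × 20% = 24007.41
Buyer bears: origin terminal 782.10 + freight 6048.27 + insurance 522.08 + destination terminal 251.74 + duty 24007.41 = 31611.60
Landed cost = invoice 112684.60 + 31611.60 = 144296.20

Total landed cost: CAD 144296.20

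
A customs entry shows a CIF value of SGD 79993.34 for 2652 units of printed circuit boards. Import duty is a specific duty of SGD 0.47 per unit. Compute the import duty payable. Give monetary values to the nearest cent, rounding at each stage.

Import duty: SGD 1246.44

Import duty = 2652 × 0.47 = 1246.44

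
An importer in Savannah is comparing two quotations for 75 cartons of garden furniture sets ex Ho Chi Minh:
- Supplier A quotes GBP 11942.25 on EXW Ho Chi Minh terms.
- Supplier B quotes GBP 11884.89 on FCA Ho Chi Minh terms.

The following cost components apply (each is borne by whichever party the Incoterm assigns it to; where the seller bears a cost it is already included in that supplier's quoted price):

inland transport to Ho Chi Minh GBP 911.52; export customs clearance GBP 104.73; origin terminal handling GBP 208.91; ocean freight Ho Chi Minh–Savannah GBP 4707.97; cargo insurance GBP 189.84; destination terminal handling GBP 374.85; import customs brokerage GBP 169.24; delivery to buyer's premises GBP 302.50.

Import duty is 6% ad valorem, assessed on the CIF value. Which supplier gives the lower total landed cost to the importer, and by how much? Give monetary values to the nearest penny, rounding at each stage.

Supplier A (EXW):
CIF value = EXW price + inland to port + export clearance + origin terminal + freight + insurance = 11942.25 + 911.52 + 104.73 + 208.91 + 4707.97 + 189.84 = 18065.22
Import duty = 18065.22 × 6% = 1083.91
Buyer bears (A): 911.52 + 104.73 + 208.91 + 4707.97 + 189.84 + 374.85 + 169.24 + 302.50 = 6969.56
Landed cost (A) = invoice 11942.25 + 6969.56 + duty 1083.91 = 19995.72
Supplier B (FCA):
CIF value = FCA price + origin terminal + freight + insurance = 11884.89 + 208.91 + 4707.97 + 189.84 = 16991.61
Import duty = 16991.61 × 6% = 1019.50
Buyer bears (B): 208.91 + 4707.97 + 189.84 + 374.85 + 169.24 + 302.50 = 5953.31
Landed cost (B) = invoice 11884.89 + 5953.31 + duty 1019.50 = 18857.70
Difference = |19995.72 − 18857.70| = 1138.02

Supplier B is cheaper by GBP 1138.02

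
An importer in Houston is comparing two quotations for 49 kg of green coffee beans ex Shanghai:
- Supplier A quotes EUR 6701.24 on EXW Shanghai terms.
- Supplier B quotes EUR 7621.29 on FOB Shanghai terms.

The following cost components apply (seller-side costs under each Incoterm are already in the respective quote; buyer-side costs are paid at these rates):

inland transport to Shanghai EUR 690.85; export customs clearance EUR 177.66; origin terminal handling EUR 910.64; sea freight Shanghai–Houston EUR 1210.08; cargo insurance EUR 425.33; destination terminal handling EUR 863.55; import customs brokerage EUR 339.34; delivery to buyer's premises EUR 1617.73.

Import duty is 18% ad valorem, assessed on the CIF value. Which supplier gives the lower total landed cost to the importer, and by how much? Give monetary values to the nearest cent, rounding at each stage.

Supplier A (EXW):
CIF value = EXW price + inland to port + export clearance + origin terminal + freight + insurance = 6701.24 + 690.85 + 177.66 + 910.64 + 1210.08 + 425.33 = 10115.80
Import duty = 10115.80 × 18% = 1820.84
Buyer bears (A): 690.85 + 177.66 + 910.64 + 1210.08 + 425.33 + 863.55 + 339.34 + 1617.73 = 6235.18
Landed cost (A) = invoice 6701.24 + 6235.18 + duty 1820.84 = 14757.26
Supplier B (FOB):
CIF value = FOB price + freight + insurance = 7621.29 + 1210.08 + 425.33 = 9256.70
Import duty = 9256.70 × 18% = 1666.21
Buyer bears (B): 1210.08 + 425.33 + 863.55 + 339.34 + 1617.73 = 4456.03
Landed cost (B) = invoice 7621.29 + 4456.03 + duty 1666.21 = 13743.53
Difference = |14757.26 − 13743.53| = 1013.73

Supplier B is cheaper by EUR 1013.73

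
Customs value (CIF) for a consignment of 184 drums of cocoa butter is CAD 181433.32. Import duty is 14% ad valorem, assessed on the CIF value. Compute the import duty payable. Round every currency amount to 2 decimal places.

Import duty = 181433.32 × 14% = 25400.66

Import duty: CAD 25400.66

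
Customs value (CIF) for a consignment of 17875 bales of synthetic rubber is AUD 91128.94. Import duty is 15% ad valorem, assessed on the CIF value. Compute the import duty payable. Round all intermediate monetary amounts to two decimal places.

Import duty: AUD 13669.34

Import duty = 91128.94 × 15% = 13669.34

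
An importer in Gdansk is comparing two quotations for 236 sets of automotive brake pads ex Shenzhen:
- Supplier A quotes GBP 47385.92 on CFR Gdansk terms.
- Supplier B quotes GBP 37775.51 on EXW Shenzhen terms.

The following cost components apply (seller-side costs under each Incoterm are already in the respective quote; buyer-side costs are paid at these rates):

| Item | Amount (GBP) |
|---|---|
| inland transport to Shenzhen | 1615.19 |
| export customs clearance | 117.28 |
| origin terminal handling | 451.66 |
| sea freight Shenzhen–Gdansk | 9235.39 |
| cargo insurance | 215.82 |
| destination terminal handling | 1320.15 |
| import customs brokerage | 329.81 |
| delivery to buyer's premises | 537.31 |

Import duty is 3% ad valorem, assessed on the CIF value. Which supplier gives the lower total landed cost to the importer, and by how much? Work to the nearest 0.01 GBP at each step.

Supplier A (CFR):
CIF value = CFR price + insurance = 47385.92 + 215.82 = 47601.74
Import duty = 47601.74 × 3% = 1428.05
Buyer bears (A): 215.82 + 1320.15 + 329.81 + 537.31 = 2403.09
Landed cost (A) = invoice 47385.92 + 2403.09 + duty 1428.05 = 51217.06
Supplier B (EXW):
CIF value = EXW price + inland to port + export clearance + origin terminal + freight + insurance = 37775.51 + 1615.19 + 117.28 + 451.66 + 9235.39 + 215.82 = 49410.85
Import duty = 49410.85 × 3% = 1482.33
Buyer bears (B): 1615.19 + 117.28 + 451.66 + 9235.39 + 215.82 + 1320.15 + 329.81 + 537.31 = 13822.61
Landed cost (B) = invoice 37775.51 + 13822.61 + duty 1482.33 = 53080.45
Difference = |51217.06 − 53080.45| = 1863.39

Supplier A is cheaper by GBP 1863.39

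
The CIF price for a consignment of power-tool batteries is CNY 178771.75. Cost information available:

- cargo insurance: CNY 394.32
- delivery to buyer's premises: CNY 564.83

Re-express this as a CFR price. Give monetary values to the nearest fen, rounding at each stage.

CFR price: CNY 178377.43

Not relevant to the conversion: delivery — on the buyer under both terms; not part of either seller's price.
From CIF to CFR, the seller no longer bears: insurance.
CFR price = 178771.75 − 394.32 = 178377.43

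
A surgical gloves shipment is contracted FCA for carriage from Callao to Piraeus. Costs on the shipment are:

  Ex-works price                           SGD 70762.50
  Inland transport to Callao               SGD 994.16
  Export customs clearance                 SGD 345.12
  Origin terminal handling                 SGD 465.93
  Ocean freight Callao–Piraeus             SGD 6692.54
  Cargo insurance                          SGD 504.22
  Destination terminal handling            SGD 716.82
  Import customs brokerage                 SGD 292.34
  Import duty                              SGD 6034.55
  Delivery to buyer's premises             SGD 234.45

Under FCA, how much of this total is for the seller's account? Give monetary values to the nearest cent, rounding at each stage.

Seller's account: SGD 72101.78

FCA: the seller delivers export-cleared goods to the carrier; the buyer bears costs from that point.
Seller's account: goods 70762.50 + inland to port 994.16 + export clearance 345.12 = 72101.78
Buyer's account: origin terminal 465.93 + freight 6692.54 + insurance 504.22 + destination terminal 716.82 + brokerage 292.34 + duty 6034.55 + delivery 234.45 = 14940.85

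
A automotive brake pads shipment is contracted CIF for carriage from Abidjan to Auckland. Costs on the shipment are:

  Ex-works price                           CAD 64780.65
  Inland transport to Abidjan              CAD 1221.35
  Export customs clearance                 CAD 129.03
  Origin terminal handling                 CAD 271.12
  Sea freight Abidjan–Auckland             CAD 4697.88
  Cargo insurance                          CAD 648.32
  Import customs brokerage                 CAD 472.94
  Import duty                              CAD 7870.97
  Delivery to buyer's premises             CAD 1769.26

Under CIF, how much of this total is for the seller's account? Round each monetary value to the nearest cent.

CIF: the seller pays costs through ocean freight and marine insurance to the destination port.
Seller's account: goods 64780.65 + inland to port 1221.35 + export clearance 129.03 + origin terminal 271.12 + freight 4697.88 + insurance 648.32 = 71748.35
Buyer's account: brokerage 472.94 + duty 7870.97 + delivery 1769.26 = 10113.17

Seller's account: CAD 71748.35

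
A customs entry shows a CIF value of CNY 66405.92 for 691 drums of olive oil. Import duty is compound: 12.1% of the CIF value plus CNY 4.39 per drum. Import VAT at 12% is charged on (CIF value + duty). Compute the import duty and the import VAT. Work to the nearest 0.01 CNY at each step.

Ad valorem component: 66405.92 × 12.1% = 8035.12
Specific component: 691 × 4.39 = 3033.49
Import duty = 8035.12 + 3033.49 = 11068.61
VAT base = CIF + duty = 66405.92 + 11068.61 = 77474.53
Import VAT = 77474.53 × 12% = 9296.94

Import duty: CNY 11068.61; import VAT: CNY 9296.94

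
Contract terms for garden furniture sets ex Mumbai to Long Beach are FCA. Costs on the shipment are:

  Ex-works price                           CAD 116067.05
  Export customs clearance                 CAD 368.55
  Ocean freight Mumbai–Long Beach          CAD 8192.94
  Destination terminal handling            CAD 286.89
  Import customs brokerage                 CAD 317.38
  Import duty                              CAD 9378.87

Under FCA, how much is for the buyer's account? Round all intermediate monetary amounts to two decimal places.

Buyer's account: CAD 18176.08

FCA: the seller delivers export-cleared goods to the carrier; the buyer bears costs from that point.
Seller's account: goods 116067.05 + export clearance 368.55 = 116435.60
Buyer's account: freight 8192.94 + destination terminal 286.89 + brokerage 317.38 + duty 9378.87 = 18176.08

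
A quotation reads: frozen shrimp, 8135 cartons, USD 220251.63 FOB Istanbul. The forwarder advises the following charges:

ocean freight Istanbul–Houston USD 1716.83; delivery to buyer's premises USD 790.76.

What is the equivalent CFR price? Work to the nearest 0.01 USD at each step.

CFR price: USD 221968.46

Not relevant to the conversion: delivery — on the buyer under both terms; not part of either seller's price.
From FOB to CFR, the seller additionally bears: freight.
CFR price = 220251.63 + 1716.83 = 221968.46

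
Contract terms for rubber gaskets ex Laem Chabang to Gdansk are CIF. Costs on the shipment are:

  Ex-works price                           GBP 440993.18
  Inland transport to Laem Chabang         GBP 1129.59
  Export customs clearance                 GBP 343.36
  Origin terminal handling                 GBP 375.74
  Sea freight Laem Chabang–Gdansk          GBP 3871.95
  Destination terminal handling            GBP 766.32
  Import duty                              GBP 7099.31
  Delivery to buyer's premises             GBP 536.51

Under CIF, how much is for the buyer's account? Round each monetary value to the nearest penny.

CIF: the seller pays costs through ocean freight and marine insurance to the destination port.
Seller's account: goods 440993.18 + inland to port 1129.59 + export clearance 343.36 + origin terminal 375.74 + freight 3871.95 = 446713.82
Buyer's account: destination terminal 766.32 + duty 7099.31 + delivery 536.51 = 8402.14

Buyer's account: GBP 8402.14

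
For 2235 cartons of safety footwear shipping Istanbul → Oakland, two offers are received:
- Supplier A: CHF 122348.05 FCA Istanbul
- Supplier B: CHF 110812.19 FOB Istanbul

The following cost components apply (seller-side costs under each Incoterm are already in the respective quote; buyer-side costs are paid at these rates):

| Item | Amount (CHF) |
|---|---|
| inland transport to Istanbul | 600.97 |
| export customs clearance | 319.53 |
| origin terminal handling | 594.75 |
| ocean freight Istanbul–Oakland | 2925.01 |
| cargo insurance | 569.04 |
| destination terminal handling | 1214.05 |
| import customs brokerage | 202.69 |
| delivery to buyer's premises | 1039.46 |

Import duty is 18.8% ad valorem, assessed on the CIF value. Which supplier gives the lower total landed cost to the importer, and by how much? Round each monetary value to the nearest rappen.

Supplier B is cheaper by CHF 14411.17

Supplier A (FCA):
CIF value = FCA price + origin terminal + freight + insurance = 122348.05 + 594.75 + 2925.01 + 569.04 = 126436.85
Import duty = 126436.85 × 18.8% = 23770.13
Buyer bears (A): 594.75 + 2925.01 + 569.04 + 1214.05 + 202.69 + 1039.46 = 6545.00
Landed cost (A) = invoice 122348.05 + 6545.00 + duty 23770.13 = 152663.18
Supplier B (FOB):
CIF value = FOB price + freight + insurance = 110812.19 + 2925.01 + 569.04 = 114306.24
Import duty = 114306.24 × 18.8% = 21489.57
Buyer bears (B): 2925.01 + 569.04 + 1214.05 + 202.69 + 1039.46 = 5950.25
Landed cost (B) = invoice 110812.19 + 5950.25 + duty 21489.57 = 138252.01
Difference = |152663.18 − 138252.01| = 14411.17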